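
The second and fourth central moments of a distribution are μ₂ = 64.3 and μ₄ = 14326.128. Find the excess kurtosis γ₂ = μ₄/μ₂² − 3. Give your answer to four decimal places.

0.4650

μ₂² = 64.3² = 4134.49000
μ₄/μ₂² = 14326.128 / 4134.49000 = 3.46503
γ₂ = 3.46503 − 3 ≈ 0.4650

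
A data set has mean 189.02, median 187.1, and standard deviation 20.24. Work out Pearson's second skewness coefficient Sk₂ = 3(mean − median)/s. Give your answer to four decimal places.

0.2846

Sk₂ = 3(189.02 − 187.1) / 20.24 = 3 × 1.9200 / 20.24
    = 5.7600 / 20.24 ≈ 0.2846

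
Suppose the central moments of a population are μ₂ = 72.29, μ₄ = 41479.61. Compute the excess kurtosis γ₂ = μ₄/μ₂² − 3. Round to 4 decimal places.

μ₂² = 72.29² = 5225.84410
μ₄/μ₂² = 41479.61 / 5225.84410 = 7.93740
γ₂ = 7.93740 − 3 ≈ 4.9374

4.9374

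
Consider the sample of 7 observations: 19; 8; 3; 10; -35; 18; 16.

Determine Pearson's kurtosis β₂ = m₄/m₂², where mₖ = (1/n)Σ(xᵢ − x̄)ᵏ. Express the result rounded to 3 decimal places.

4.320

x̄ = 5.5714
Σ(xᵢ − x̄)² = 2121.7143 ⇒ m₂ = 303.10204
Σ(xᵢ − x̄)⁴ = 2778119.6385 ⇒ m₄ = 396874.23407
m₂² = 91870.84715
β₂ = m₄/m₂² = 396874.23407 / 91870.84715 ≈ 4.320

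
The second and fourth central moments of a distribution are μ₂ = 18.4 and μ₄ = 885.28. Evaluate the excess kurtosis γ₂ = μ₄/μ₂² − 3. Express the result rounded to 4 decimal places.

μ₂² = 18.4² = 338.56000
μ₄/μ₂² = 885.28 / 338.56000 = 2.61484
γ₂ = 2.61484 − 3 ≈ -0.3852

-0.3852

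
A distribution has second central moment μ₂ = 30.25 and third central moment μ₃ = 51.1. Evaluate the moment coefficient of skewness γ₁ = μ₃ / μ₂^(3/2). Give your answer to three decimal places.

0.307

σ = √μ₂ = √30.25 = 5.50000
σ³ = μ₂^(3/2) = 166.37500
γ₁ = μ₃/σ³ = 51.1 / 166.37500 ≈ 0.307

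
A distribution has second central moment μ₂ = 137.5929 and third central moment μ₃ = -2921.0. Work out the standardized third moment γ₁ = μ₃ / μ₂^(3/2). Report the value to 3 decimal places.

-1.810

σ = √μ₂ = √137.5929 = 11.73000
σ³ = μ₂^(3/2) = 1613.96472
γ₁ = μ₃/σ³ = -2921.0 / 1613.96472 ≈ -1.810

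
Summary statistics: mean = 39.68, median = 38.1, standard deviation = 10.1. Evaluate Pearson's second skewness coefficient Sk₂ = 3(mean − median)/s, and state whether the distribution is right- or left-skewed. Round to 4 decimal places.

Sk₂ = 3(39.68 − 38.1) / 10.1 = 3 × 1.5800 / 10.1
    = 4.7400 / 10.1 ≈ 0.4693
Sk₂ > 0 ⇒ mean > median ⇒ right-skewed (positive skew).

0.4693, right-skewed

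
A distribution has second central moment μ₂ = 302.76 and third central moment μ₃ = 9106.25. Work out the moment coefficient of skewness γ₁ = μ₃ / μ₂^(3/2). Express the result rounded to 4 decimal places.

σ = √μ₂ = √302.76 = 17.40000
σ³ = μ₂^(3/2) = 5268.02400
γ₁ = μ₃/σ³ = 9106.25 / 5268.02400 ≈ 1.7286

1.7286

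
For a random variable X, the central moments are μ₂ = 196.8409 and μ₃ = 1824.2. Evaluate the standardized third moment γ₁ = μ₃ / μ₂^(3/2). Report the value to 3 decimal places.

0.661

σ = √μ₂ = √196.8409 = 14.03000
σ³ = μ₂^(3/2) = 2761.67783
γ₁ = μ₃/σ³ = 1824.2 / 2761.67783 ≈ 0.661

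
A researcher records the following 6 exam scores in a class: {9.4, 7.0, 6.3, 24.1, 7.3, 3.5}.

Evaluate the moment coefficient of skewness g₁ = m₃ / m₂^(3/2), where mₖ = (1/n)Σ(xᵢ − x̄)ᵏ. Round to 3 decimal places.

x̄ = (9.4 + 7.0 + 6.3 + 24.1 + 7.3 + 3.5) / 6 = 9.6000
deviations (xᵢ − x̄): -0.2000, -2.6000, -3.3000, 14.5000, -2.3000, -6.1000
Σ(xᵢ − x̄)² = 270.4400 ⇒ m₂ = 270.4400/6 = 45.07333
Σ(xᵢ − x̄)³ = 2755.9560 ⇒ m₃ = 2755.9560/6 = 459.32600
m₂^(3/2) = 45.07333^(1.5) = 302.60738
g₁ = m₃ / m₂^(3/2) = 459.32600 / 302.60738 ≈ 1.518

1.518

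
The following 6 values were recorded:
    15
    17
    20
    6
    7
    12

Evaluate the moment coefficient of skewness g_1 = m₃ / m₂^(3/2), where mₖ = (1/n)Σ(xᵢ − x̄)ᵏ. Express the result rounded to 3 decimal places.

x̄ = (15 + 17 + 20 + 6 + 7 + 12) / 6 = 12.8333
deviations (xᵢ − x̄): 2.1667, 4.1667, 7.1667, -6.8333, -5.8333, -0.8333
Σ(xᵢ − x̄)² = 154.8333 ⇒ m₂ = 154.8333/6 = 25.80556
Σ(xᵢ − x̄)³ = -67.5556 ⇒ m₃ = -67.5556/6 = -11.25926
m₂^(3/2) = 25.80556^(1.5) = 131.09008
g_1 = m₃ / m₂^(3/2) = -11.25926 / 131.09008 ≈ -0.086

-0.086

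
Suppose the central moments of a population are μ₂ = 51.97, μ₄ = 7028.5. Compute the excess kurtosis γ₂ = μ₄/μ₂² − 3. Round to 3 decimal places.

μ₂² = 51.97² = 2700.88090
μ₄/μ₂² = 7028.5 / 2700.88090 = 2.60230
γ₂ = 2.60230 − 3 ≈ -0.398

-0.398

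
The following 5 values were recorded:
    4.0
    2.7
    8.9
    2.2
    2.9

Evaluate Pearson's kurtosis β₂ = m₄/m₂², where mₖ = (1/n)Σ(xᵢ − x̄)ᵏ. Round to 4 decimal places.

2.9575

x̄ = 4.1400
Σ(xᵢ − x̄)² = 30.0520 ⇒ m₂ = 6.01040
Σ(xᵢ − x̄)⁴ = 534.1959 ⇒ m₄ = 106.83919
m₂² = 36.12491
β₂ = m₄/m₂² = 106.83919 / 36.12491 ≈ 2.9575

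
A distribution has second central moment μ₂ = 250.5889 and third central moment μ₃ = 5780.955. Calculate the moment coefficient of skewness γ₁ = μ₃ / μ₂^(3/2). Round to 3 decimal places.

1.457

σ = √μ₂ = √250.5889 = 15.83000
σ³ = μ₂^(3/2) = 3966.82229
γ₁ = μ₃/σ³ = 5780.955 / 3966.82229 ≈ 1.457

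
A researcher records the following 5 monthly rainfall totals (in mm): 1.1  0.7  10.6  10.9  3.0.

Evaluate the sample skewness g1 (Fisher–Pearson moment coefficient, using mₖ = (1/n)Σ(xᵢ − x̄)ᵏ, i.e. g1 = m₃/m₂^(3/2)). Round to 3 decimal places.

x̄ = (1.1 + 0.7 + 10.6 + 10.9 + 3.0) / 5 = 5.2600
deviations (xᵢ − x̄): -4.1600, -4.5600, 5.3400, 5.6400, -2.2600
Σ(xᵢ − x̄)² = 103.5320 ⇒ m₂ = 103.5320/5 = 20.70640
Σ(xᵢ − x̄)³ = 153.3262 ⇒ m₃ = 153.3262/5 = 30.66523
m₂^(3/2) = 20.70640^(1.5) = 94.22299
g1 = m₃ / m₂^(3/2) = 30.66523 / 94.22299 ≈ 0.325

0.325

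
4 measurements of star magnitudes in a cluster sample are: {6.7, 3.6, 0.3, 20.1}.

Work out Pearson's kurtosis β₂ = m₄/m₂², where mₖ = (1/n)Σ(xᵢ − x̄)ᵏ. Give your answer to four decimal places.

2.1137

x̄ = 7.6750
Σ(xᵢ − x̄)² = 226.3275 ⇒ m₂ = 56.58188
Σ(xᵢ − x̄)⁴ = 27068.3679 ⇒ m₄ = 6767.09198
m₂² = 3201.50858
β₂ = m₄/m₂² = 6767.09198 / 3201.50858 ≈ 2.1137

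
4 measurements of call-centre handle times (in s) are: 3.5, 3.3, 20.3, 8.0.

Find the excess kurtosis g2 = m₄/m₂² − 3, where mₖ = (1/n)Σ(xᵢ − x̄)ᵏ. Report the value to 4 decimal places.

-0.8871

x̄ = 8.7750
Σ(xᵢ − x̄)² = 191.2275 ⇒ m₂ = 47.80688
Σ(xᵢ − x̄)⁴ = 19315.8109 ⇒ m₄ = 4828.95273
m₂² = 2285.49730
g2 = m₄/m₂² − 3 = 2.11287 − 3 ≈ -0.8871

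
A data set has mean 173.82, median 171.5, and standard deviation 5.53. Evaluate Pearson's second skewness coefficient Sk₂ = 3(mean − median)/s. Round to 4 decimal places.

1.2586

Sk₂ = 3(173.82 − 171.5) / 5.53 = 3 × 2.3200 / 5.53
    = 6.9600 / 5.53 ≈ 1.2586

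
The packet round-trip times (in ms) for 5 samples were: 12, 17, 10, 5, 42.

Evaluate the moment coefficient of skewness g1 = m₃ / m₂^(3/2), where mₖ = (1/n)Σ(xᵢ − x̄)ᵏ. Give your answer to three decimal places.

x̄ = (12 + 17 + 10 + 5 + 42) / 5 = 17.2000
deviations (xᵢ − x̄): -5.2000, -0.2000, -7.2000, -12.2000, 24.8000
Σ(xᵢ − x̄)² = 842.8000 ⇒ m₂ = 842.8000/5 = 168.56000
Σ(xᵢ − x̄)³ = 12923.2800 ⇒ m₃ = 12923.2800/5 = 2584.65600
m₂^(3/2) = 168.56000^(1.5) = 2188.42559
g1 = m₃ / m₂^(3/2) = 2584.65600 / 2188.42559 ≈ 1.181

1.181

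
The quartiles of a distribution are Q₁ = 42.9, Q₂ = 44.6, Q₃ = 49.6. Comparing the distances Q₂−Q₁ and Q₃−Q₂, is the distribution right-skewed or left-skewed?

right-skewed

Q₂ − Q₁ = 1.7;  Q₃ − Q₂ = 5.0
Q₃ − Q₂ > Q₂ − Q₁ ⇒ the upper half is more spread out ⇒ right-skewed.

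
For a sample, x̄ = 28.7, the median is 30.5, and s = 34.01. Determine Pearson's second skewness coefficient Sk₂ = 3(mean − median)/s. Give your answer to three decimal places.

-0.159

Sk₂ = 3(28.7 − 30.5) / 34.01 = 3 × -1.8000 / 34.01
    = -5.4000 / 34.01 ≈ -0.159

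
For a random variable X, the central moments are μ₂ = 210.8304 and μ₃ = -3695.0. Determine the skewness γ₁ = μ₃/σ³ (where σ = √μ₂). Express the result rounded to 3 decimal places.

σ = √μ₂ = √210.8304 = 14.52000
σ³ = μ₂^(3/2) = 3061.25741
γ₁ = μ₃/σ³ = -3695.0 / 3061.25741 ≈ -1.207

-1.207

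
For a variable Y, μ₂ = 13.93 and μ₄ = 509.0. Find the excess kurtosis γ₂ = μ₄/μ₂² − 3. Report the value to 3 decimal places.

μ₂² = 13.93² = 194.04490
μ₄/μ₂² = 509.0 / 194.04490 = 2.62310
γ₂ = 2.62310 − 3 ≈ -0.377

-0.377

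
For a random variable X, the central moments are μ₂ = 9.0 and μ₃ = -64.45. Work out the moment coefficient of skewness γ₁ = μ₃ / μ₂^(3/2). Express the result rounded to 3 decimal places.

-2.387

σ = √μ₂ = √9.0 = 3.00000
σ³ = μ₂^(3/2) = 27.00000
γ₁ = μ₃/σ³ = -64.45 / 27.00000 ≈ -2.387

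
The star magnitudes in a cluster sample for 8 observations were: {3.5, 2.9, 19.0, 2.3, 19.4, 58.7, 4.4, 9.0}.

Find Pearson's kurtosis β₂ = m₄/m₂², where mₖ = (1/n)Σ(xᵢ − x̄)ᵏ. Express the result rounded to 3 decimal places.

4.684

x̄ = 14.9000
Σ(xᵢ − x̄)² = 2533.2800 ⇒ m₂ = 316.66000
Σ(xᵢ − x̄)⁴ = 3757301.8100 ⇒ m₄ = 469662.72625
m₂² = 100273.55560
β₂ = m₄/m₂² = 469662.72625 / 100273.55560 ≈ 4.684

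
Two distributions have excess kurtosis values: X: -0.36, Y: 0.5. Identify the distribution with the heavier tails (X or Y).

Y

Higher excess kurtosis ⇒ heavier tails relative to the normal distribution.
-0.36 vs 0.5: the larger is 0.5, so Y has heavier tails. (Y is leptokurtic — heavier-than-normal tails; the other is platykurtic.)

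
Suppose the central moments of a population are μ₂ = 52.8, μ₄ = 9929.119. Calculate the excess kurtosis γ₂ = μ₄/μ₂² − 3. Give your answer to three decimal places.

0.562

μ₂² = 52.8² = 2787.84000
μ₄/μ₂² = 9929.119 / 2787.84000 = 3.56158
γ₂ = 3.56158 − 3 ≈ 0.562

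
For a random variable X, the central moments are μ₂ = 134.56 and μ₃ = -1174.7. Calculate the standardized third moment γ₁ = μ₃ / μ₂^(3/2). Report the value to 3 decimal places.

-0.753

σ = √μ₂ = √134.56 = 11.60000
σ³ = μ₂^(3/2) = 1560.89600
γ₁ = μ₃/σ³ = -1174.7 / 1560.89600 ≈ -0.753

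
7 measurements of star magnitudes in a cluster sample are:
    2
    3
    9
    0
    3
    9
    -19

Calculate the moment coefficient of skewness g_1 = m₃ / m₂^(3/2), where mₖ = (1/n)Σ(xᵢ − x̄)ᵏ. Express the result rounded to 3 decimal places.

-1.476

x̄ = (2 + 3 + 9 + 0 + 3 + 9 - 19) / 7 = 1.0000
deviations (xᵢ − x̄): 1.0000, 2.0000, 8.0000, -1.0000, 2.0000, 8.0000, -20.0000
Σ(xᵢ − x̄)² = 538.0000 ⇒ m₂ = 538.0000/7 = 76.85714
Σ(xᵢ − x̄)³ = -6960.0000 ⇒ m₃ = -6960.0000/7 = -994.28571
m₂^(3/2) = 76.85714^(1.5) = 673.79278
g_1 = m₃ / m₂^(3/2) = -994.28571 / 673.79278 ≈ -1.476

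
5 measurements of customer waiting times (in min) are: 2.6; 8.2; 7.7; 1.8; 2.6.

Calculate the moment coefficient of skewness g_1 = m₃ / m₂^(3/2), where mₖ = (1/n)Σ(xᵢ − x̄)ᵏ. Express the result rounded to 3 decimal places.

x̄ = (2.6 + 8.2 + 7.7 + 1.8 + 2.6) / 5 = 4.5800
deviations (xᵢ − x̄): -1.9800, 3.6200, 3.1200, -2.7800, -1.9800
Σ(xᵢ − x̄)² = 38.4080 ⇒ m₂ = 38.4080/5 = 7.68160
Σ(xᵢ − x̄)³ = 40.7995 ⇒ m₃ = 40.7995/5 = 8.15990
m₂^(3/2) = 7.68160^(1.5) = 21.29009
g_1 = m₃ / m₂^(3/2) = 8.15990 / 21.29009 ≈ 0.383

0.383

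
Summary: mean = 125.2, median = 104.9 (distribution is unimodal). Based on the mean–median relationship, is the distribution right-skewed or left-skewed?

right-skewed

mean − median = 125.2 − 104.9 = 20.3
mean > median ⇒ the longer tail is on the right ⇒ right-skewed (positively skewed).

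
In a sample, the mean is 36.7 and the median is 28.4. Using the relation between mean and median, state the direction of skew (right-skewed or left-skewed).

mean − median = 36.7 − 28.4 = 8.3
mean > median ⇒ the longer tail is on the right ⇒ right-skewed (positively skewed).

right-skewed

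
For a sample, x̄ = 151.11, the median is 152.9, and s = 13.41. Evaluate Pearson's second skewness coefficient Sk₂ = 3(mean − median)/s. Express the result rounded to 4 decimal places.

-0.4004

Sk₂ = 3(151.11 − 152.9) / 13.41 = 3 × -1.7900 / 13.41
    = -5.3700 / 13.41 ≈ -0.4004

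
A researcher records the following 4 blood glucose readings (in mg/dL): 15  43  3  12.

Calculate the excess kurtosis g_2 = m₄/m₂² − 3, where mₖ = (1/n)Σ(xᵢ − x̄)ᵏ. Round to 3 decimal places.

-0.847

x̄ = 18.2500
Σ(xᵢ − x̄)² = 894.7500 ⇒ m₂ = 223.68750
Σ(xᵢ − x̄)⁴ = 430955.5781 ⇒ m₄ = 107738.89453
m₂² = 50036.09766
g_2 = m₄/m₂² − 3 = 2.15322 − 3 ≈ -0.847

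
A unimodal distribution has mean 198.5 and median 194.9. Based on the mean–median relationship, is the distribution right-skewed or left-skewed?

right-skewed

mean − median = 198.5 − 194.9 = 3.6
mean > median ⇒ the longer tail is on the right ⇒ right-skewed (positively skewed).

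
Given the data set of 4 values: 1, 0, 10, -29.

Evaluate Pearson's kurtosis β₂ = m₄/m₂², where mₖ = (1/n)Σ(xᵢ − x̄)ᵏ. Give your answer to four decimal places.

x̄ = -4.5000
Σ(xᵢ − x̄)² = 861.0000 ⇒ m₂ = 215.25000
Σ(xᵢ − x̄)⁴ = 405830.2500 ⇒ m₄ = 101457.56250
m₂² = 46332.56250
β₂ = m₄/m₂² = 101457.56250 / 46332.56250 ≈ 2.1898

2.1898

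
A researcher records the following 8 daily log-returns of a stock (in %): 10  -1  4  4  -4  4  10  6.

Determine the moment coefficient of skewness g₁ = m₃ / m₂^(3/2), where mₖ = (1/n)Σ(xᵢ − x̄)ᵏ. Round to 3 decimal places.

-0.346

x̄ = (10 - 1 + 4 + 4 - 4 + 4 + 10 + 6) / 8 = 4.1250
deviations (xᵢ − x̄): 5.8750, -5.1250, -0.1250, -0.1250, -8.1250, -0.1250, 5.8750, 1.8750
Σ(xᵢ − x̄)² = 164.8750 ⇒ m₂ = 164.8750/8 = 20.60938
Σ(xᵢ − x̄)³ = -258.8438 ⇒ m₃ = -258.8438/8 = -32.35547
m₂^(3/2) = 20.60938^(1.5) = 93.56151
g₁ = m₃ / m₂^(3/2) = -32.35547 / 93.56151 ≈ -0.346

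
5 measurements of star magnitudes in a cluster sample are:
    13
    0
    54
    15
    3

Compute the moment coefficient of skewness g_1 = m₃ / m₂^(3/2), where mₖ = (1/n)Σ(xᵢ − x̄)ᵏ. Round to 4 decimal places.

x̄ = (13 + 0 + 54 + 15 + 3) / 5 = 17.0000
deviations (xᵢ − x̄): -4.0000, -17.0000, 37.0000, -2.0000, -14.0000
Σ(xᵢ − x̄)² = 1874.0000 ⇒ m₂ = 1874.0000/5 = 374.80000
Σ(xᵢ − x̄)³ = 42924.0000 ⇒ m₃ = 42924.0000/5 = 8584.80000
m₂^(3/2) = 374.80000^(1.5) = 7256.03507
g_1 = m₃ / m₂^(3/2) = 8584.80000 / 7256.03507 ≈ 1.1831

1.1831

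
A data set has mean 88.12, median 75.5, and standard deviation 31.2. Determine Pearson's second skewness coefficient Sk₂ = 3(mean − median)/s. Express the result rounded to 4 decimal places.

1.2135

Sk₂ = 3(88.12 − 75.5) / 31.2 = 3 × 12.6200 / 31.2
    = 37.8600 / 31.2 ≈ 1.2135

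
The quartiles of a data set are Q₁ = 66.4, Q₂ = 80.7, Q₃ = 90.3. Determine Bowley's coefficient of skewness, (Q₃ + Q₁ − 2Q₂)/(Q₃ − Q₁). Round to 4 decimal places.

numerator: Q₃ + Q₁ − 2Q₂ = 90.3 + 66.4 − 2×80.7 = -4.7000
denominator: Q₃ − Q₁ = 90.3 − 66.4 = 23.9000
Bowley skewness = -4.7000 / 23.9000 ≈ -0.1967

-0.1967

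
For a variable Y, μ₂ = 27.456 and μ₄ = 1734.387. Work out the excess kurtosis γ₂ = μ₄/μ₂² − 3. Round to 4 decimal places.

-0.6992

μ₂² = 27.456² = 753.83194
μ₄/μ₂² = 1734.387 / 753.83194 = 2.30076
γ₂ = 2.30076 − 3 ≈ -0.6992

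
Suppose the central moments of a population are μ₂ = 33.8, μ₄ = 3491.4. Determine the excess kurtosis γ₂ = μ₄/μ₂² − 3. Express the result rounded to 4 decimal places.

0.0561

μ₂² = 33.8² = 1142.44000
μ₄/μ₂² = 3491.4 / 1142.44000 = 3.05609
γ₂ = 3.05609 − 3 ≈ 0.0561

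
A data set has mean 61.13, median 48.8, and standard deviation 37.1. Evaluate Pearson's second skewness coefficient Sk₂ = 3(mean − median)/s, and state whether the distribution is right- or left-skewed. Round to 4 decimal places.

Sk₂ = 3(61.13 − 48.8) / 37.1 = 3 × 12.3300 / 37.1
    = 36.9900 / 37.1 ≈ 0.9970
Sk₂ > 0 ⇒ mean > median ⇒ right-skewed (positive skew).

0.9970, right-skewed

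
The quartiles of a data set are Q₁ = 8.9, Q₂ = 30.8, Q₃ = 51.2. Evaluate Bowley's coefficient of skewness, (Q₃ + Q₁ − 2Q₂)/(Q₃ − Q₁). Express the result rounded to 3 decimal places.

-0.035

numerator: Q₃ + Q₁ − 2Q₂ = 51.2 + 8.9 − 2×30.8 = -1.5000
denominator: Q₃ − Q₁ = 51.2 − 8.9 = 42.3000
Bowley skewness = -1.5000 / 42.3000 ≈ -0.035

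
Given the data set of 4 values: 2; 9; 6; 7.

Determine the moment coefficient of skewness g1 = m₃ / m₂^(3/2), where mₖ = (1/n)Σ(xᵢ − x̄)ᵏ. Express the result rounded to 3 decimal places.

x̄ = (2 + 9 + 6 + 7) / 4 = 6.0000
deviations (xᵢ − x̄): -4.0000, 3.0000, 0.0000, 1.0000
Σ(xᵢ − x̄)² = 26.0000 ⇒ m₂ = 26.0000/4 = 6.50000
Σ(xᵢ − x̄)³ = -36.0000 ⇒ m₃ = -36.0000/4 = -9.00000
m₂^(3/2) = 6.50000^(1.5) = 16.57181
g1 = m₃ / m₂^(3/2) = -9.00000 / 16.57181 ≈ -0.543

-0.543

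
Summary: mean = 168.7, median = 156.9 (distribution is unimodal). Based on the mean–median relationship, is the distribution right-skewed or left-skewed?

mean − median = 168.7 − 156.9 = 11.8
mean > median ⇒ the longer tail is on the right ⇒ right-skewed (positively skewed).

right-skewed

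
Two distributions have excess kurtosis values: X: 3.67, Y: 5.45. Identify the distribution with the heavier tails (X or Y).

Higher excess kurtosis ⇒ heavier tails relative to the normal distribution.
3.67 vs 5.45: the larger is 5.45, so Y has heavier tails.

Y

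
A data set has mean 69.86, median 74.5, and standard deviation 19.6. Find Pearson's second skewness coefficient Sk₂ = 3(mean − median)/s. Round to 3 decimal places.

-0.710

Sk₂ = 3(69.86 − 74.5) / 19.6 = 3 × -4.6400 / 19.6
    = -13.9200 / 19.6 ≈ -0.710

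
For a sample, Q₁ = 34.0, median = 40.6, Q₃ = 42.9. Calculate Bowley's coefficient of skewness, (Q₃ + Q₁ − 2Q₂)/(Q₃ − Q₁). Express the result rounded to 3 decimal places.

-0.483

numerator: Q₃ + Q₁ − 2Q₂ = 42.9 + 34.0 − 2×40.6 = -4.3000
denominator: Q₃ − Q₁ = 42.9 − 34.0 = 8.9000
Bowley skewness = -4.3000 / 8.9000 ≈ -0.483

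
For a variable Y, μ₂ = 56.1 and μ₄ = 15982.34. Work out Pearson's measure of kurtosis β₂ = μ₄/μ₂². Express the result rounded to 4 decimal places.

μ₂² = 56.1² = 3147.21000
μ₄/μ₂² = 15982.34 / 3147.21000 = 5.07826
β₂ ≈ 5.0783

5.0783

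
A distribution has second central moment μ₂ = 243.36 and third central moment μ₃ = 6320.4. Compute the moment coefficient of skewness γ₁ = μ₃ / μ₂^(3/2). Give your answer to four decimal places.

σ = √μ₂ = √243.36 = 15.60000
σ³ = μ₂^(3/2) = 3796.41600
γ₁ = μ₃/σ³ = 6320.4 / 3796.41600 ≈ 1.6648

1.6648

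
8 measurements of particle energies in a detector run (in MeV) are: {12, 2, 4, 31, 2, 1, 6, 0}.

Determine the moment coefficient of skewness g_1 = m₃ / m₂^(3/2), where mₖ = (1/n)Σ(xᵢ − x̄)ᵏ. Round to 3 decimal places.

1.744

x̄ = (12 + 2 + 4 + 31 + 2 + 1 + 6 + 0) / 8 = 7.2500
deviations (xᵢ − x̄): 4.7500, -5.2500, -3.2500, 23.7500, -5.2500, -6.2500, -1.2500, -7.2500
Σ(xᵢ − x̄)² = 745.5000 ⇒ m₂ = 745.5000/8 = 93.18750
Σ(xᵢ − x̄)³ = 12552.7500 ⇒ m₃ = 12552.7500/8 = 1569.09375
m₂^(3/2) = 93.18750^(1.5) = 899.57316
g_1 = m₃ / m₂^(3/2) = 1569.09375 / 899.57316 ≈ 1.744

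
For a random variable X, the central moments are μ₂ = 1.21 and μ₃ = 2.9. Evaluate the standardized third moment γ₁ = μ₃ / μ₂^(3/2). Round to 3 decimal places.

σ = √μ₂ = √1.21 = 1.10000
σ³ = μ₂^(3/2) = 1.33100
γ₁ = μ₃/σ³ = 2.9 / 1.33100 ≈ 2.179

2.179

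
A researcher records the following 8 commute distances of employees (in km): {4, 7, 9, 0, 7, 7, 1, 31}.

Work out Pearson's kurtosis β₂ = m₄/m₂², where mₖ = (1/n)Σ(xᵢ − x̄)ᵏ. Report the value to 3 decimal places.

x̄ = 8.2500
Σ(xᵢ − x̄)² = 661.5000 ⇒ m₂ = 82.68750
Σ(xᵢ − x̄)⁴ = 275600.1563 ⇒ m₄ = 34450.01953
m₂² = 6837.22266
β₂ = m₄/m₂² = 34450.01953 / 6837.22266 ≈ 5.039

5.039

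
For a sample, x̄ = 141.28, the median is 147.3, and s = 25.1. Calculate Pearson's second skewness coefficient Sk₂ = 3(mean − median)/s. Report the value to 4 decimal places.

-0.7195

Sk₂ = 3(141.28 − 147.3) / 25.1 = 3 × -6.0200 / 25.1
    = -18.0600 / 25.1 ≈ -0.7195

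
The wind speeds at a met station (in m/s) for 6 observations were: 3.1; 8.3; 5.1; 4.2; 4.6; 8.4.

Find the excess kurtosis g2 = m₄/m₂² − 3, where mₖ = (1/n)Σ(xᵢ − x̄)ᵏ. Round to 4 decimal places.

-1.4405

x̄ = 5.6167
Σ(xᵢ − x̄)² = 24.5883 ⇒ m₂ = 4.09806
Σ(xᵢ − x̄)⁴ = 157.1412 ⇒ m₄ = 26.19020
m₂² = 16.79406
g2 = m₄/m₂² − 3 = 1.55949 − 3 ≈ -1.4405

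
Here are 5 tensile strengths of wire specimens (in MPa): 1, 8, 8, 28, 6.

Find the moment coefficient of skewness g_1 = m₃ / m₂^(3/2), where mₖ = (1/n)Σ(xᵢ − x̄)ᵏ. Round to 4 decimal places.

x̄ = (1 + 8 + 8 + 28 + 6) / 5 = 10.2000
deviations (xᵢ − x̄): -9.2000, -2.2000, -2.2000, 17.8000, -4.2000
Σ(xᵢ − x̄)² = 428.8000 ⇒ m₂ = 428.8000/5 = 85.76000
Σ(xᵢ − x̄)³ = 4765.6800 ⇒ m₃ = 4765.6800/5 = 953.13600
m₂^(3/2) = 85.76000^(1.5) = 794.19502
g_1 = m₃ / m₂^(3/2) = 953.13600 / 794.19502 ≈ 1.2001

1.2001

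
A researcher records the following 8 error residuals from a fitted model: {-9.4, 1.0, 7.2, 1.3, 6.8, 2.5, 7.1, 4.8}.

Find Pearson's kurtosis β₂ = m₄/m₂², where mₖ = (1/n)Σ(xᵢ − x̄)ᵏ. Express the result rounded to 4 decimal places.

x̄ = 2.6625
Σ(xᵢ − x̄)² = 212.1188 ⇒ m₂ = 26.51484
Σ(xᵢ − x̄)⁴ = 22308.0592 ⇒ m₄ = 2788.50741
m₂² = 703.03694
β₂ = m₄/m₂² = 2788.50741 / 703.03694 ≈ 3.9664

3.9664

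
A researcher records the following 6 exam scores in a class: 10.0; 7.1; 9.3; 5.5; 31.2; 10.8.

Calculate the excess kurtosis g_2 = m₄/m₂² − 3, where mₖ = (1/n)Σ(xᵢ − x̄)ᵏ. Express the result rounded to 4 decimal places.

0.9082

x̄ = 12.3167
Σ(xᵢ − x̄)² = 447.0283 ⇒ m₂ = 74.50472
Σ(xᵢ − x̄)⁴ = 130166.1625 ⇒ m₄ = 21694.36041
m₂² = 5550.95363
g_2 = m₄/m₂² − 3 = 3.90822 − 3 ≈ 0.9082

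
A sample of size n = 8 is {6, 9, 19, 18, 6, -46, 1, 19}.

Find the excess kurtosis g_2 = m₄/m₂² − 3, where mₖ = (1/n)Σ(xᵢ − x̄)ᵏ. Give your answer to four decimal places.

2.0302

x̄ = 4.0000
Σ(xᵢ − x̄)² = 3188.0000 ⇒ m₂ = 398.50000
Σ(xᵢ − x̄)⁴ = 6390404.0000 ⇒ m₄ = 798800.50000
m₂² = 158802.25000
g_2 = m₄/m₂² − 3 = 5.03016 − 3 ≈ 2.0302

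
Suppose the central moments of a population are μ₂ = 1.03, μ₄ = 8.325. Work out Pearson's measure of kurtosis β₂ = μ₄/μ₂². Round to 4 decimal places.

μ₂² = 1.03² = 1.06090
μ₄/μ₂² = 8.325 / 1.06090 = 7.84711
β₂ ≈ 7.8471

7.8471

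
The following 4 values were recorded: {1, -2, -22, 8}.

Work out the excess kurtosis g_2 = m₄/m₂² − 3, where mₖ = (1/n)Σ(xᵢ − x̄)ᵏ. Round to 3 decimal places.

-0.884

x̄ = -3.7500
Σ(xᵢ − x̄)² = 496.7500 ⇒ m₂ = 124.18750
Σ(xᵢ − x̄)⁴ = 130510.3281 ⇒ m₄ = 32627.58203
m₂² = 15422.53516
g_2 = m₄/m₂² − 3 = 2.11558 − 3 ≈ -0.884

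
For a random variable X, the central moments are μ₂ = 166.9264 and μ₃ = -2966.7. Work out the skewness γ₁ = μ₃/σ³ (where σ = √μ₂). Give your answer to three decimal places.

σ = √μ₂ = √166.9264 = 12.92000
σ³ = μ₂^(3/2) = 2156.68909
γ₁ = μ₃/σ³ = -2966.7 / 2156.68909 ≈ -1.376

-1.376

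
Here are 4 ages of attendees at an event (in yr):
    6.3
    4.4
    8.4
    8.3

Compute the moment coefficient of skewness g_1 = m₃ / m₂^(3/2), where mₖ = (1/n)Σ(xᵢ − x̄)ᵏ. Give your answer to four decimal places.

x̄ = (6.3 + 4.4 + 8.4 + 8.3) / 4 = 6.8500
deviations (xᵢ − x̄): -0.5500, -2.4500, 1.5500, 1.4500
Σ(xᵢ − x̄)² = 10.8100 ⇒ m₂ = 10.8100/4 = 2.70250
Σ(xᵢ − x̄)³ = -8.1000 ⇒ m₃ = -8.1000/4 = -2.02500
m₂^(3/2) = 2.70250^(1.5) = 4.44272
g_1 = m₃ / m₂^(3/2) = -2.02500 / 4.44272 ≈ -0.4558

-0.4558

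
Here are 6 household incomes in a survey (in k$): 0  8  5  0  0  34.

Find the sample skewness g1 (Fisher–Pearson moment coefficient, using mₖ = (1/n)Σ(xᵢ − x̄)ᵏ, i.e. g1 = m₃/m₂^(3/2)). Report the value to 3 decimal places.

x̄ = (0 + 8 + 5 + 0 + 0 + 34) / 6 = 7.8333
deviations (xᵢ − x̄): -7.8333, 0.1667, -2.8333, -7.8333, -7.8333, 26.1667
Σ(xᵢ − x̄)² = 876.8333 ⇒ m₂ = 876.8333/6 = 146.13889
Σ(xᵢ − x̄)³ = 16451.4444 ⇒ m₃ = 16451.4444/6 = 2741.90741
m₂^(3/2) = 146.13889^(1.5) = 1766.64261
g1 = m₃ / m₂^(3/2) = 2741.90741 / 1766.64261 ≈ 1.552

1.552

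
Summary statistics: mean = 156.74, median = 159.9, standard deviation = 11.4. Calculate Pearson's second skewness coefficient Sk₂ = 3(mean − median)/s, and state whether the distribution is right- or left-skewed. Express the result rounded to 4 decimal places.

Sk₂ = 3(156.74 − 159.9) / 11.4 = 3 × -3.1600 / 11.4
    = -9.4800 / 11.4 ≈ -0.8316
Sk₂ < 0 ⇒ mean < median ⇒ left-skewed (negative skew).

-0.8316, left-skewed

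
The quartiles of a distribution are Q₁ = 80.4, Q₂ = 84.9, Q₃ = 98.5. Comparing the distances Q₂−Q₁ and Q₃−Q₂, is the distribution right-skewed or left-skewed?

Q₂ − Q₁ = 4.5;  Q₃ − Q₂ = 13.6
Q₃ − Q₂ > Q₂ − Q₁ ⇒ the upper half is more spread out ⇒ right-skewed.

right-skewed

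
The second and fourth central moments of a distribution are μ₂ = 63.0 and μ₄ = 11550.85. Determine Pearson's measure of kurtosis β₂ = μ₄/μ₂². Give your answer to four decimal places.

μ₂² = 63.0² = 3969.00000
μ₄/μ₂² = 11550.85 / 3969.00000 = 2.91027
β₂ ≈ 2.9103

2.9103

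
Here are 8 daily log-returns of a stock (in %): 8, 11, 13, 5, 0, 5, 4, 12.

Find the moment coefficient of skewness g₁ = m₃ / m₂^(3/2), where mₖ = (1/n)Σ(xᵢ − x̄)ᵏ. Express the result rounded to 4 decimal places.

x̄ = (8 + 11 + 13 + 5 + 0 + 5 + 4 + 12) / 8 = 7.2500
deviations (xᵢ − x̄): 0.7500, 3.7500, 5.7500, -2.2500, -7.2500, -2.2500, -3.2500, 4.7500
Σ(xᵢ − x̄)² = 143.5000 ⇒ m₂ = 143.5000/8 = 17.93750
Σ(xᵢ − x̄)³ = -87.7500 ⇒ m₃ = -87.7500/8 = -10.96875
m₂^(3/2) = 17.93750^(1.5) = 75.97013
g₁ = m₃ / m₂^(3/2) = -10.96875 / 75.97013 ≈ -0.1444

-0.1444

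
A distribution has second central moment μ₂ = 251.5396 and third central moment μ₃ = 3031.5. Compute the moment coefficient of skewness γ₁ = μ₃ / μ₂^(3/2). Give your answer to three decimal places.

σ = √μ₂ = √251.5396 = 15.86000
σ³ = μ₂^(3/2) = 3989.41806
γ₁ = μ₃/σ³ = 3031.5 / 3989.41806 ≈ 0.760

0.760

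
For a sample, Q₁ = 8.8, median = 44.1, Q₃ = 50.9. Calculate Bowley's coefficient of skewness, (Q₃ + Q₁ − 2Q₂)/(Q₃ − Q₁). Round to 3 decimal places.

-0.677

numerator: Q₃ + Q₁ − 2Q₂ = 50.9 + 8.8 − 2×44.1 = -28.5000
denominator: Q₃ − Q₁ = 50.9 − 8.8 = 42.1000
Bowley skewness = -28.5000 / 42.1000 ≈ -0.677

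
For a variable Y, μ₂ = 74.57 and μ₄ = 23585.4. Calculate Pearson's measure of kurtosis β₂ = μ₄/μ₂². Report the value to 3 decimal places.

4.241

μ₂² = 74.57² = 5560.68490
μ₄/μ₂² = 23585.4 / 5560.68490 = 4.24146
β₂ ≈ 4.241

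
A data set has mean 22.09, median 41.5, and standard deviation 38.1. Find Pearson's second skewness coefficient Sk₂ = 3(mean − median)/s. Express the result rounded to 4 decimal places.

Sk₂ = 3(22.09 − 41.5) / 38.1 = 3 × -19.4100 / 38.1
    = -58.2300 / 38.1 ≈ -1.5283

-1.5283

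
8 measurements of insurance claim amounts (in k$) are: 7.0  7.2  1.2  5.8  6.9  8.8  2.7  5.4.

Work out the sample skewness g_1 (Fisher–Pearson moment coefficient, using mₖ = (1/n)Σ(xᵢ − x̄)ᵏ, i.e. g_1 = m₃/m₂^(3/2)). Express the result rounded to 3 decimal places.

-0.682

x̄ = (7.0 + 7.2 + 1.2 + 5.8 + 6.9 + 8.8 + 2.7 + 5.4) / 8 = 5.6250
deviations (xᵢ − x̄): 1.3750, 1.5750, -4.4250, 0.1750, 1.2750, 3.1750, -2.9250, -0.2250
Σ(xᵢ − x̄)² = 44.2950 ⇒ m₂ = 44.2950/8 = 5.53688
Σ(xᵢ − x̄)³ = -71.0902 ⇒ m₃ = -71.0902/8 = -8.88628
m₂^(3/2) = 5.53688^(1.5) = 13.02858
g_1 = m₃ / m₂^(3/2) = -8.88628 / 13.02858 ≈ -0.682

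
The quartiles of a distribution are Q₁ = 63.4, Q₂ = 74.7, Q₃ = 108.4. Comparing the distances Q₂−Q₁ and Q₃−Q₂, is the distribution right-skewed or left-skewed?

Q₂ − Q₁ = 11.3;  Q₃ − Q₂ = 33.7
Q₃ − Q₂ > Q₂ − Q₁ ⇒ the upper half is more spread out ⇒ right-skewed.

right-skewed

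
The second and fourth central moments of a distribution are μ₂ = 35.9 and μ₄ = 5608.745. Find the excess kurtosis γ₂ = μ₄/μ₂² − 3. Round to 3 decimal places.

1.352

μ₂² = 35.9² = 1288.81000
μ₄/μ₂² = 5608.745 / 1288.81000 = 4.35188
γ₂ = 4.35188 − 3 ≈ 1.352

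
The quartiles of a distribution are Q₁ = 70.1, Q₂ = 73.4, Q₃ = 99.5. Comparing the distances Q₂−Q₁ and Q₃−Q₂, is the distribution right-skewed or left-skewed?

Q₂ − Q₁ = 3.3;  Q₃ − Q₂ = 26.1
Q₃ − Q₂ > Q₂ − Q₁ ⇒ the upper half is more spread out ⇒ right-skewed.

right-skewed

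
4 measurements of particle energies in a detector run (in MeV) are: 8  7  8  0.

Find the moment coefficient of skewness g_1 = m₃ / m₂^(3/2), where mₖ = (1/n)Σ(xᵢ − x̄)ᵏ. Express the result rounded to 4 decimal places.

-1.1049

x̄ = (8 + 7 + 8 + 0) / 4 = 5.7500
deviations (xᵢ − x̄): 2.2500, 1.2500, 2.2500, -5.7500
Σ(xᵢ − x̄)² = 44.7500 ⇒ m₂ = 44.7500/4 = 11.18750
Σ(xᵢ − x̄)³ = -165.3750 ⇒ m₃ = -165.3750/4 = -41.34375
m₂^(3/2) = 11.18750^(1.5) = 37.41964
g_1 = m₃ / m₂^(3/2) = -41.34375 / 37.41964 ≈ -1.1049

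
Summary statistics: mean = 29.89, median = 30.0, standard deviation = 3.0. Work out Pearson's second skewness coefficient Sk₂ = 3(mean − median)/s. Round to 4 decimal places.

Sk₂ = 3(29.89 − 30.0) / 3.0 = 3 × -0.1100 / 3.0
    = -0.3300 / 3.0 ≈ -0.1100

-0.1100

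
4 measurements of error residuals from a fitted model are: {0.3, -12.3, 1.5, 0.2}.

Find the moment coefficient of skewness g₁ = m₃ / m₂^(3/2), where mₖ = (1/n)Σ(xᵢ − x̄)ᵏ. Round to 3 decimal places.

x̄ = (0.3 - 12.3 + 1.5 + 0.2) / 4 = -2.5750
deviations (xᵢ − x̄): 2.8750, -9.7250, 4.0750, 2.7750
Σ(xᵢ − x̄)² = 127.1475 ⇒ m₂ = 127.1475/4 = 31.78688
Σ(xᵢ − x̄)³ = -806.9471 ⇒ m₃ = -806.9471/4 = -201.73678
m₂^(3/2) = 31.78688^(1.5) = 179.21392
g₁ = m₃ / m₂^(3/2) = -201.73678 / 179.21392 ≈ -1.126

-1.126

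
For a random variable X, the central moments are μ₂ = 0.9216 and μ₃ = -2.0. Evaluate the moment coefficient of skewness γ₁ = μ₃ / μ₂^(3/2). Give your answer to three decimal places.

σ = √μ₂ = √0.9216 = 0.96000
σ³ = μ₂^(3/2) = 0.88474
γ₁ = μ₃/σ³ = -2.0 / 0.88474 ≈ -2.261

-2.261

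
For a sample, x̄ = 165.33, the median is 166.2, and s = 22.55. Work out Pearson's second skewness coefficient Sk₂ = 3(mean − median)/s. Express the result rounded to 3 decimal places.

Sk₂ = 3(165.33 − 166.2) / 22.55 = 3 × -0.8700 / 22.55
    = -2.6100 / 22.55 ≈ -0.116

-0.116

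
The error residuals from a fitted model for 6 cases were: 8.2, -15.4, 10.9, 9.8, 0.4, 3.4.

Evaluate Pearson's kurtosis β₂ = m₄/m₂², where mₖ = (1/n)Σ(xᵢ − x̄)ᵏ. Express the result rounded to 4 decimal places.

x̄ = 2.8833
Σ(xᵢ − x̄)² = 481.0883 ⇒ m₂ = 80.18139
Σ(xᵢ − x̄)⁴ = 118999.3590 ⇒ m₄ = 19833.22651
m₂² = 6429.05512
β₂ = m₄/m₂² = 19833.22651 / 6429.05512 ≈ 3.0849

3.0849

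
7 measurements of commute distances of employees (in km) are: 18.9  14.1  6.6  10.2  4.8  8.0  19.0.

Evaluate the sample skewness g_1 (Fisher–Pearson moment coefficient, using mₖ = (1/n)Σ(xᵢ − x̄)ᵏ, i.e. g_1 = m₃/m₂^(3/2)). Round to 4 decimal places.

0.2673

x̄ = (18.9 + 14.1 + 6.6 + 10.2 + 4.8 + 8.0 + 19.0) / 7 = 11.6571
deviations (xᵢ − x̄): 7.2429, 2.4429, -5.0571, -1.4571, -6.8571, -3.6571, 7.3429
Σ(xᵢ − x̄)² = 200.4371 ⇒ m₂ = 200.4371/7 = 28.63388
Σ(xᵢ − x̄)³ = 286.6720 ⇒ m₃ = 286.6720/7 = 40.95315
m₂^(3/2) = 28.63388^(1.5) = 153.22169
g_1 = m₃ / m₂^(3/2) = 40.95315 / 153.22169 ≈ 0.2673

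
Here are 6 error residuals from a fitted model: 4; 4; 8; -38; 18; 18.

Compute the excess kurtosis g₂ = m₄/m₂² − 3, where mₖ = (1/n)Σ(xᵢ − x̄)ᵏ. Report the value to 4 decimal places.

x̄ = 2.3333
Σ(xᵢ − x̄)² = 2155.3333 ⇒ m₂ = 359.22222
Σ(xᵢ − x̄)⁴ = 2767938.4444 ⇒ m₄ = 461323.07407
m₂² = 129040.60494
g₂ = m₄/m₂² − 3 = 3.57502 − 3 ≈ 0.5750

0.5750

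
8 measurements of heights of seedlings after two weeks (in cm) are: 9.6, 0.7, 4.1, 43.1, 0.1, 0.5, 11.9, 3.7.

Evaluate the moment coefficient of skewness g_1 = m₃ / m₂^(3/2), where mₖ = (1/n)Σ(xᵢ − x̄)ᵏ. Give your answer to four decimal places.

1.8872

x̄ = (9.6 + 0.7 + 4.1 + 43.1 + 0.1 + 0.5 + 11.9 + 3.7) / 8 = 9.2125
deviations (xᵢ − x̄): 0.3875, -8.5125, -5.1125, 33.8875, -9.1125, -8.7125, 2.6875, -5.5125
Σ(xᵢ − x̄)² = 1443.6688 ⇒ m₂ = 1443.6688/8 = 180.45859
Σ(xᵢ − x̄)³ = 36598.6034 ⇒ m₃ = 36598.6034/8 = 4574.82543
m₂^(3/2) = 180.45859^(1.5) = 2424.18831
g_1 = m₃ / m₂^(3/2) = 4574.82543 / 2424.18831 ≈ 1.8872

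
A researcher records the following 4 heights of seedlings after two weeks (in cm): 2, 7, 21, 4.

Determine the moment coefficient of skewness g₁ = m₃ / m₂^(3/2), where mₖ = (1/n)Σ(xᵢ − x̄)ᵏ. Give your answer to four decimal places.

x̄ = (2 + 7 + 21 + 4) / 4 = 8.5000
deviations (xᵢ − x̄): -6.5000, -1.5000, 12.5000, -4.5000
Σ(xᵢ − x̄)² = 221.0000 ⇒ m₂ = 221.0000/4 = 55.25000
Σ(xᵢ − x̄)³ = 1584.0000 ⇒ m₃ = 1584.0000/4 = 396.00000
m₂^(3/2) = 55.25000^(1.5) = 410.67515
g₁ = m₃ / m₂^(3/2) = 396.00000 / 410.67515 ≈ 0.9643

0.9643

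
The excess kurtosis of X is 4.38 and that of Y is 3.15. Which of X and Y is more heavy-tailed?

X

Higher excess kurtosis ⇒ heavier tails relative to the normal distribution.
4.38 vs 3.15: the larger is 4.38, so X has heavier tails.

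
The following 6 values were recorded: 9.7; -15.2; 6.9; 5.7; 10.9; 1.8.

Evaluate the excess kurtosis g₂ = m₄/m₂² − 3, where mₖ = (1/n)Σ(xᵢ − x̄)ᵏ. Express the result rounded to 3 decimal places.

x̄ = 3.3000
Σ(xᵢ − x̄)² = 461.9400 ⇒ m₂ = 76.99000
Σ(xᵢ − x̄)⁴ = 122355.2034 ⇒ m₄ = 20392.53390
m₂² = 5927.46010
g₂ = m₄/m₂² − 3 = 3.44035 − 3 ≈ 0.440

0.440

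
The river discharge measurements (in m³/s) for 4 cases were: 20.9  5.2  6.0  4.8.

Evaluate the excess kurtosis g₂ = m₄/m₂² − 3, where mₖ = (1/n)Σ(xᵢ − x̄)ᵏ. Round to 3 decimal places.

-0.678

x̄ = 9.2250
Σ(xᵢ − x̄)² = 182.4875 ⇒ m₂ = 45.62187
Σ(xᵢ − x̄)⁴ = 19333.2575 ⇒ m₄ = 4833.31438
m₂² = 2081.35548
g₂ = m₄/m₂² − 3 = 2.32220 − 3 ≈ -0.678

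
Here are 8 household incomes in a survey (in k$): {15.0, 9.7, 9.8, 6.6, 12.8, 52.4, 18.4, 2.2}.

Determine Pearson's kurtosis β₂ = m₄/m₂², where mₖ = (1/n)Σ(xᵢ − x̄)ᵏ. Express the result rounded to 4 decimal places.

5.0658

x̄ = 15.8625
Σ(xᵢ − x̄)² = 1698.7388 ⇒ m₂ = 212.34234
Σ(xᵢ − x̄)⁴ = 1827322.4219 ⇒ m₄ = 228415.30274
m₂² = 45089.27095
β₂ = m₄/m₂² = 228415.30274 / 45089.27095 ≈ 5.0658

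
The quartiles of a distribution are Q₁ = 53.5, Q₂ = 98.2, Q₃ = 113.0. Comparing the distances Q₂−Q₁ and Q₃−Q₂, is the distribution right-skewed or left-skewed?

left-skewed

Q₂ − Q₁ = 44.7;  Q₃ − Q₂ = 14.8
Q₂ − Q₁ > Q₃ − Q₂ ⇒ the lower half is more spread out ⇒ left-skewed.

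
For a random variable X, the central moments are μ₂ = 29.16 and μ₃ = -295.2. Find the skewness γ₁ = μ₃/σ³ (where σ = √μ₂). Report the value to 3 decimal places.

σ = √μ₂ = √29.16 = 5.40000
σ³ = μ₂^(3/2) = 157.46400
γ₁ = μ₃/σ³ = -295.2 / 157.46400 ≈ -1.875

-1.875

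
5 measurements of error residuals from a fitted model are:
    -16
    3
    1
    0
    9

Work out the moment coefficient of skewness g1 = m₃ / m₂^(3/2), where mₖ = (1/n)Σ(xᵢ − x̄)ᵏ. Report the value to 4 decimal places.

-0.9471

x̄ = (-16 + 3 + 1 + 0 + 9) / 5 = -0.6000
deviations (xᵢ − x̄): -15.4000, 3.6000, 1.6000, 0.6000, 9.6000
Σ(xᵢ − x̄)² = 345.2000 ⇒ m₂ = 345.2000/5 = 69.04000
Σ(xᵢ − x̄)³ = -2716.5600 ⇒ m₃ = -2716.5600/5 = -543.31200
m₂^(3/2) = 69.04000^(1.5) = 573.65552
g1 = m₃ / m₂^(3/2) = -543.31200 / 573.65552 ≈ -0.9471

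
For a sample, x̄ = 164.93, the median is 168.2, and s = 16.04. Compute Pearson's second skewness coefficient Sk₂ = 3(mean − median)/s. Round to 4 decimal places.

Sk₂ = 3(164.93 − 168.2) / 16.04 = 3 × -3.2700 / 16.04
    = -9.8100 / 16.04 ≈ -0.6116

-0.6116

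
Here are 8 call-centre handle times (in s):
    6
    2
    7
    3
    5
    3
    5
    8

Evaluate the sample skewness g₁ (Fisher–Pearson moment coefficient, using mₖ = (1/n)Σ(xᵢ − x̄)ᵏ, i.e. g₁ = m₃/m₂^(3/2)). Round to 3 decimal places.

0.076

x̄ = (6 + 2 + 7 + 3 + 5 + 3 + 5 + 8) / 8 = 4.8750
deviations (xᵢ − x̄): 1.1250, -2.8750, 2.1250, -1.8750, 0.1250, -1.8750, 0.1250, 3.1250
Σ(xᵢ − x̄)² = 30.8750 ⇒ m₂ = 30.8750/8 = 3.85938
Σ(xᵢ − x̄)³ = 4.5938 ⇒ m₃ = 4.5938/8 = 0.57422
m₂^(3/2) = 3.85938^(1.5) = 7.58185
g₁ = m₃ / m₂^(3/2) = 0.57422 / 7.58185 ≈ 0.076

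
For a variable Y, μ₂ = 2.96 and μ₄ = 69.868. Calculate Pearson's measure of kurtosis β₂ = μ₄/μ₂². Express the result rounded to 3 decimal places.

7.974

μ₂² = 2.96² = 8.76160
μ₄/μ₂² = 69.868 / 8.76160 = 7.97434
β₂ ≈ 7.974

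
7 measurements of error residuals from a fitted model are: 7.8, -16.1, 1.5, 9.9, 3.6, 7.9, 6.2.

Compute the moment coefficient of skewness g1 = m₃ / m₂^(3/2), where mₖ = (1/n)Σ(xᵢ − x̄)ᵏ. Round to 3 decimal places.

x̄ = (7.8 - 16.1 + 1.5 + 9.9 + 3.6 + 7.9 + 6.2) / 7 = 2.9714
deviations (xᵢ − x̄): 4.8286, -19.0714, -1.4714, 6.9286, 0.6286, 4.9286, 3.2286
Σ(xᵢ − x̄)² = 472.3143 ⇒ m₂ = 472.3143/7 = 67.47347
Σ(xᵢ − x̄)³ = -6341.0278 ⇒ m₃ = -6341.0278/7 = -905.86111
m₂^(3/2) = 67.47347^(1.5) = 554.24216
g1 = m₃ / m₂^(3/2) = -905.86111 / 554.24216 ≈ -1.634

-1.634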